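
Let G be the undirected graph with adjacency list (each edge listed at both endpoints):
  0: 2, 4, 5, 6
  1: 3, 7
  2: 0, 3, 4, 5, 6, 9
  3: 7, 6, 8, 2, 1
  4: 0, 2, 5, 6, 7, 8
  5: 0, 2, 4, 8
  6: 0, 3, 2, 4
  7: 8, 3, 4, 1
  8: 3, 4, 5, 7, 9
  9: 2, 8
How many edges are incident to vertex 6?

Neighbors of 6: 0, 2, 3, 4.

4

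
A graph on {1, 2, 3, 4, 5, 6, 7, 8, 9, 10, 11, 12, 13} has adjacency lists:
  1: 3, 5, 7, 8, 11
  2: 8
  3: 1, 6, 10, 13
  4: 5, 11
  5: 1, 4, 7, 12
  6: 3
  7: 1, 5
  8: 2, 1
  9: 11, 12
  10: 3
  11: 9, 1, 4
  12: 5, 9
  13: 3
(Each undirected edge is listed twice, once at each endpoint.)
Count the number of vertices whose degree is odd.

Degrees: 1:5, 2:1, 3:4, 4:2, 5:4, 6:1, 7:2, 8:2, 9:2, 10:1, 11:3, 12:2, 13:1
Odd-degree vertices: 1, 2, 6, 10, 11, 13.

6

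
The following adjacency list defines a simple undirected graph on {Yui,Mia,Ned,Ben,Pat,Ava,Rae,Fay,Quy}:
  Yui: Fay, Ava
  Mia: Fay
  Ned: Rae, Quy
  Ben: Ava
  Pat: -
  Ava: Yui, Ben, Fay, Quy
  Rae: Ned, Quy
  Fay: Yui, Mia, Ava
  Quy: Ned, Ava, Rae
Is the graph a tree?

|V| = 9, |E| = 9.
It is not connected, so it is not a tree.

No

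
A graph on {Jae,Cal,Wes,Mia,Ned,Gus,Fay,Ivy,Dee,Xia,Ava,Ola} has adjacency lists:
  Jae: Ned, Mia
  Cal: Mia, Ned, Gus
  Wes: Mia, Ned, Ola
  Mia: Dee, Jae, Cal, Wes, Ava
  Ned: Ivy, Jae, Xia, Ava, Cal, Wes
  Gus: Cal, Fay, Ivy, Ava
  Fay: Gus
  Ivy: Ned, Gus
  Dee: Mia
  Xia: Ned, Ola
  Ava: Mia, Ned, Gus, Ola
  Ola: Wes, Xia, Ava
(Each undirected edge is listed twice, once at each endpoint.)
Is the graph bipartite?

Partition the vertices as {Mia, Ned, Gus, Ola} vs {Jae, Cal, Wes, Fay, Ivy, Dee, Xia, Ava}. Each listed edge has one endpoint in each part, so the graph is bipartite.

Yes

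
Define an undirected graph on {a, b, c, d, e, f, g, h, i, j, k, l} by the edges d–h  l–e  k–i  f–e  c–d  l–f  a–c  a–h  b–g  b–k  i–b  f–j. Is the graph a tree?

|V| = 12, |E| = 12.
It is not connected, so it is not a tree.

No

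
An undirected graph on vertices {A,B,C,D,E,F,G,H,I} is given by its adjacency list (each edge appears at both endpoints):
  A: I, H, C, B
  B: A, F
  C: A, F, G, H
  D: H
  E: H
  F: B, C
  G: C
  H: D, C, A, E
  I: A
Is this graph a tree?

No

|V| = 9, |E| = 10.
Connected but with 10 > 8 edges, so it has a cycle and is not a tree.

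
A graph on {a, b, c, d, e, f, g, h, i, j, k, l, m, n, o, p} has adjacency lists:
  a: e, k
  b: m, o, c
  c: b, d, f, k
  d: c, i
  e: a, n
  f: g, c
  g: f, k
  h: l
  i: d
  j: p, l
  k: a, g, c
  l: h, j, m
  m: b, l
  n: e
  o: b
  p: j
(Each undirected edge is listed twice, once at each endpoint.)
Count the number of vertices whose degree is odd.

8

Degrees: a:2, b:3, c:4, d:2, e:2, f:2, g:2, h:1, i:1, j:2, k:3, l:3, m:2, n:1, o:1, p:1
Odd-degree vertices: b, h, i, k, l, n, o, p.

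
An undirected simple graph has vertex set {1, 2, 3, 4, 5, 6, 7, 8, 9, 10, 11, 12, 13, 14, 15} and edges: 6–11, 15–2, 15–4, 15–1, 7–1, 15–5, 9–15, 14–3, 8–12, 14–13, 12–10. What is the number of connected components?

Component: {6, 11}
Component: {3, 13, 14}
Component: {8, 10, 12}
Component: {1, 2, 4, 5, 7, 9, 15}

4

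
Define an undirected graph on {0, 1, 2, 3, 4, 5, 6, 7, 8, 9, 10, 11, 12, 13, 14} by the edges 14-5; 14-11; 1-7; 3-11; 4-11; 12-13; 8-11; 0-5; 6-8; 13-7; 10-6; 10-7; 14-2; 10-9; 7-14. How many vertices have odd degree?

Degrees: 0:1, 1:1, 2:1, 3:1, 4:1, 5:2, 6:2, 7:4, 8:2, 9:1, 10:3, 11:4, 12:1, 13:2, 14:4
Odd-degree vertices: 0, 1, 2, 3, 4, 9, 10, 12.

8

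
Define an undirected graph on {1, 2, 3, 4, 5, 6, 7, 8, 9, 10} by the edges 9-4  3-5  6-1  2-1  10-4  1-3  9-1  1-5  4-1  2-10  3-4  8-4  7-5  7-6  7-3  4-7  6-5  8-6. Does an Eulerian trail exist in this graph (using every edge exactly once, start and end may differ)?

Degrees: 1:6, 2:2, 3:4, 4:6, 5:4, 6:4, 7:4, 8:2, 9:2, 10:2
Odd-degree vertices: none (0 total).
The non-isolated vertices are connected and exactly 0 have odd degree, so an Eulerian trail exists.

Yes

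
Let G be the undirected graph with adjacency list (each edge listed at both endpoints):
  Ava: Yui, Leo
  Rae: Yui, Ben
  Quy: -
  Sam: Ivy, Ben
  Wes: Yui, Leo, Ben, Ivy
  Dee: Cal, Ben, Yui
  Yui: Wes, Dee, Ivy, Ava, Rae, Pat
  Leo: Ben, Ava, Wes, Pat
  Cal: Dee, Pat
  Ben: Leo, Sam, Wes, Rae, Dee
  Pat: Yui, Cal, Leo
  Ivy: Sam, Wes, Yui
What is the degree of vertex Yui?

6

Neighbors of Yui: Ava, Rae, Wes, Dee, Pat, Ivy.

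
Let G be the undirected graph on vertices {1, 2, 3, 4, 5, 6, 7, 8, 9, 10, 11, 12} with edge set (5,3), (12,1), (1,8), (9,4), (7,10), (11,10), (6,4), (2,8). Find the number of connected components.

Component: {3, 5}
Component: {4, 6, 9}
Component: {7, 10, 11}
Component: {1, 2, 8, 12}

4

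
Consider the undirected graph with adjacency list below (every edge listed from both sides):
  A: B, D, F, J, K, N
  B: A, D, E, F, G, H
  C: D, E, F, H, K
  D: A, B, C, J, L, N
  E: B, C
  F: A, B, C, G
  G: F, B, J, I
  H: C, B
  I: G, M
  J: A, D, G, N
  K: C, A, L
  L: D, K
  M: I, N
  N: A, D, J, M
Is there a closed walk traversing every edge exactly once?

No

Degrees: A:6, B:6, C:5, D:6, E:2, F:4, G:4, H:2, I:2, J:4, K:3, L:2, M:2, N:4
Vertices with odd degree: C, K. An Eulerian circuit requires all degrees even.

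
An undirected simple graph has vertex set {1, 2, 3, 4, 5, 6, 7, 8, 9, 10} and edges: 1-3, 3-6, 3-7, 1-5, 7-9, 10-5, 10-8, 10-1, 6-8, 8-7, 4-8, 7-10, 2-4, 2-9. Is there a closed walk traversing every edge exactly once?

No

Degrees: 1:3, 2:2, 3:3, 4:2, 5:2, 6:2, 7:4, 8:4, 9:2, 10:4
Vertices with odd degree: 1, 3. An Eulerian circuit requires all degrees even.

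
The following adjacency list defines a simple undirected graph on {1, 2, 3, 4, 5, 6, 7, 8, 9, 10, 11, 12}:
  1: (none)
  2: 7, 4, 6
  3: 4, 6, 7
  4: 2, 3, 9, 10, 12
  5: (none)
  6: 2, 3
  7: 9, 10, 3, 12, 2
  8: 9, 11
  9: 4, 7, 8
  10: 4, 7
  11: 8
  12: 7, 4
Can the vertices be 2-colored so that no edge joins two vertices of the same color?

Color {1, 4, 5, 6, 7, 8} black and {2, 3, 9, 10, 11, 12} white. No edge joins two same-colored vertices, so the graph is bipartite.

Yes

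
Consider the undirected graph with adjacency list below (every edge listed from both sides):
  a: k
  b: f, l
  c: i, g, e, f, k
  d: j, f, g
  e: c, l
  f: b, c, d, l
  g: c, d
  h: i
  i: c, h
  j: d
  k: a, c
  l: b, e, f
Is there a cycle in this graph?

|V| = 12, |E| = 14, number of components = 1.
One cycle is c-f-d-g-c.

Yes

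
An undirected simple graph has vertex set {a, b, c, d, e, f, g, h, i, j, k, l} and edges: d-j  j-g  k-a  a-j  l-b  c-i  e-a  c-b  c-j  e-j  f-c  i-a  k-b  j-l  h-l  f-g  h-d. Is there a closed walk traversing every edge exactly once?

No

Degrees: a:4, b:3, c:4, d:2, e:2, f:2, g:2, h:2, i:2, j:6, k:2, l:3
Vertices with odd degree: b, l. An Eulerian circuit requires all degrees even.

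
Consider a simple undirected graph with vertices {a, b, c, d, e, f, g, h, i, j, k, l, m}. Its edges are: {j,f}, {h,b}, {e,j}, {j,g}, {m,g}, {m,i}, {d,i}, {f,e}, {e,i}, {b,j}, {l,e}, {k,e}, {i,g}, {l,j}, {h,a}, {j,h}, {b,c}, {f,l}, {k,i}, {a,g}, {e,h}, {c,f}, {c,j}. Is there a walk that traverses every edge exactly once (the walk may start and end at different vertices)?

No

Degrees: a:2, b:3, c:3, d:1, e:6, f:4, g:4, h:4, i:5, j:7, k:2, l:3, m:2
Odd-degree vertices: b, c, d, i, j, l (6 total).
With 6 odd-degree vertices (more than two), no single trail can use every edge.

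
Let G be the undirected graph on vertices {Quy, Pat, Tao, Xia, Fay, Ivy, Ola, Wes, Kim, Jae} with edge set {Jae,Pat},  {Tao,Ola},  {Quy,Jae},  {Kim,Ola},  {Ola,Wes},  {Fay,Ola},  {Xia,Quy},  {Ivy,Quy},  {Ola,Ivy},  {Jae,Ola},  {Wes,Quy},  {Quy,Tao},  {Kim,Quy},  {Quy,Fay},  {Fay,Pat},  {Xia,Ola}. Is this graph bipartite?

Yes

Partition the vertices as {Tao, Xia, Fay, Ivy, Wes, Kim, Jae} vs {Quy, Pat, Ola}. Each listed edge has one endpoint in each part, so the graph is bipartite.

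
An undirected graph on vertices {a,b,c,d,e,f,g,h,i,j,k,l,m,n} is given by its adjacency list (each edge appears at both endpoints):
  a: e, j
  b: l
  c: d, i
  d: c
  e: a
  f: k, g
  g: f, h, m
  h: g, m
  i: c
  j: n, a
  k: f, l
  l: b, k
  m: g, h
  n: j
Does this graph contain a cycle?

|V| = 14, |E| = 12, number of components = 3.
One cycle is g-m-h-g.

Yes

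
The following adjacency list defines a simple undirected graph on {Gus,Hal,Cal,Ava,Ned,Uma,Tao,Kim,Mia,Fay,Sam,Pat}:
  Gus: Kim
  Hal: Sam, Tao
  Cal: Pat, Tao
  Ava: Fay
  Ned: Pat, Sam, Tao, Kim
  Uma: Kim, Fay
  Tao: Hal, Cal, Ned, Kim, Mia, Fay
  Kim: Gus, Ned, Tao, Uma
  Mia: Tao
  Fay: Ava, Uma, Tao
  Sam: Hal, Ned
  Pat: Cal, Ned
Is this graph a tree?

No

The graph has 12 vertices and 15 edges.
Connected but with 15 > 11 edges, so it has a cycle and is not a tree.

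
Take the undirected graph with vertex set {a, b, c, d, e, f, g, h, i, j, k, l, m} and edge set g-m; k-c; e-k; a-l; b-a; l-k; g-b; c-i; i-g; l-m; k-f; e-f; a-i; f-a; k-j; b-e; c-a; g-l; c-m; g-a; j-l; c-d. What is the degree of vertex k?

5

Neighbors of k: c, e, f, j, l.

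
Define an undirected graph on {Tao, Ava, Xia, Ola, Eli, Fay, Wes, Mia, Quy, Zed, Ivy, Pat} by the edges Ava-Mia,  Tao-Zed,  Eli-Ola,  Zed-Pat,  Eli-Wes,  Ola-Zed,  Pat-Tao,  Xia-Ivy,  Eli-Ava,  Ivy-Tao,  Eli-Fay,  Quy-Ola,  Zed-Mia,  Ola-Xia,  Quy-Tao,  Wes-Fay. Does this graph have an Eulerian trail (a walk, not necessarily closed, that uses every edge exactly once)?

Degrees: Tao:4, Ava:2, Xia:2, Ola:4, Eli:4, Fay:2, Wes:2, Mia:2, Quy:2, Zed:4, Ivy:2, Pat:2
Odd-degree vertices: none (0 total).
With 0 odd-degree vertices and all edges in one connected piece, an Eulerian trail exists.

Yes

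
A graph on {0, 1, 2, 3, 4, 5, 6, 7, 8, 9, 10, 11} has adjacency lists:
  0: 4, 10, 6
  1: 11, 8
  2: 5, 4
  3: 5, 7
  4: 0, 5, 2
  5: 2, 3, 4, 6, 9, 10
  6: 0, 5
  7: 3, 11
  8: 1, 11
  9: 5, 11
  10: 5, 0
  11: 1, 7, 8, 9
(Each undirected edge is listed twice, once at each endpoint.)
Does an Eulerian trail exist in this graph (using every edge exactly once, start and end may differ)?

Yes

Degrees: 0:3, 1:2, 2:2, 3:2, 4:3, 5:6, 6:2, 7:2, 8:2, 9:2, 10:2, 11:4
Odd-degree vertices: 0, 4 (2 total).
With 2 odd-degree vertices and all edges in one connected piece, an Eulerian trail exists (from 0 to 4).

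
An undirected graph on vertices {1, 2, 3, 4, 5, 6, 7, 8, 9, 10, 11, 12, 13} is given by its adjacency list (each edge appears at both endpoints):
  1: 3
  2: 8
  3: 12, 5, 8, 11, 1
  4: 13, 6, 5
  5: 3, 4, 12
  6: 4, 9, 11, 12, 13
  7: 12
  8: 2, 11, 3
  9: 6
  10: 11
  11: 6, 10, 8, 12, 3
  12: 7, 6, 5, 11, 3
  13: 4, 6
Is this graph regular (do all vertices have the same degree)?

No

Degrees: 1:1, 2:1, 3:5, 4:3, 5:3, 6:5, 7:1, 8:3, 9:1, 10:1, 11:5, 12:5, 13:2
Vertex 1 has degree 1 while 3 has degree 5, so the graph is not regular.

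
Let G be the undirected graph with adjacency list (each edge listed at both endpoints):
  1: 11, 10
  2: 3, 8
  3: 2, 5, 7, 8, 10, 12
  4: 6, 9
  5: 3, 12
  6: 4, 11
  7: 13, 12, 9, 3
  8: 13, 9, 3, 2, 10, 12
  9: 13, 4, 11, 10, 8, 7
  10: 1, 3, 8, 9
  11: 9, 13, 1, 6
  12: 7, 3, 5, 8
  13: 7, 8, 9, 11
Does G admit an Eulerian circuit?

Yes

Degrees: 1:2, 2:2, 3:6, 4:2, 5:2, 6:2, 7:4, 8:6, 9:6, 10:4, 11:4, 12:4, 13:4
Every vertex has even degree and the edges form a single connected piece, so an Eulerian circuit exists.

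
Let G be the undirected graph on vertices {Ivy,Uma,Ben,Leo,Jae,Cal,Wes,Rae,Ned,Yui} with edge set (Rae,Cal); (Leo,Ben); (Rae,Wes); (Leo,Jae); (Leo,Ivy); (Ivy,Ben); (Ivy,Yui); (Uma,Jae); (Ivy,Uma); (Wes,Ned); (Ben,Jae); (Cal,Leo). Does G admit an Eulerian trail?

Degrees: Ivy:4, Uma:2, Ben:3, Leo:4, Jae:3, Cal:2, Wes:2, Rae:2, Ned:1, Yui:1
Odd-degree vertices: Ben, Jae, Ned, Yui (4 total).
With 4 odd-degree vertices (more than two), no single trail can use every edge.

No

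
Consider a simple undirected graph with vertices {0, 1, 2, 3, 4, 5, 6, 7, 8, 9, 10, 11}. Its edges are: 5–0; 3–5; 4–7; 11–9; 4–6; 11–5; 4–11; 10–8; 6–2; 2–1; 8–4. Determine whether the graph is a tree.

Yes

|V| = 12, |E| = 11.
Connected and |E| = |V| - 1, which characterizes a tree.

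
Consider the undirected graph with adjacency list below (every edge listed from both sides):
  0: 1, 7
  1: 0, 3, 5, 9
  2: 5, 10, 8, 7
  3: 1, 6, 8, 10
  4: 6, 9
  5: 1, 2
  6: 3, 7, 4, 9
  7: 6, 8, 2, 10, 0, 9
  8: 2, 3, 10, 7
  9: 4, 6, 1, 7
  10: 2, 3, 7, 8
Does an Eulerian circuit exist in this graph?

Yes

Degrees: 0:2, 1:4, 2:4, 3:4, 4:2, 5:2, 6:4, 7:6, 8:4, 9:4, 10:4
Every vertex has even degree and the edges form a single connected piece, so an Eulerian circuit exists.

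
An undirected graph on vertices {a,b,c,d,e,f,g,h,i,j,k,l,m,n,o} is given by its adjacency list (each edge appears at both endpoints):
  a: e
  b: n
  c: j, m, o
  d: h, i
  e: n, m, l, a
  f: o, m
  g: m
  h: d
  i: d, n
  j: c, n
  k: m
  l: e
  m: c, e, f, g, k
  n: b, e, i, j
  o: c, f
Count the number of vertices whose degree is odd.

8

Degrees: a:1, b:1, c:3, d:2, e:4, f:2, g:1, h:1, i:2, j:2, k:1, l:1, m:5, n:4, o:2
Odd-degree vertices: a, b, c, g, h, k, l, m.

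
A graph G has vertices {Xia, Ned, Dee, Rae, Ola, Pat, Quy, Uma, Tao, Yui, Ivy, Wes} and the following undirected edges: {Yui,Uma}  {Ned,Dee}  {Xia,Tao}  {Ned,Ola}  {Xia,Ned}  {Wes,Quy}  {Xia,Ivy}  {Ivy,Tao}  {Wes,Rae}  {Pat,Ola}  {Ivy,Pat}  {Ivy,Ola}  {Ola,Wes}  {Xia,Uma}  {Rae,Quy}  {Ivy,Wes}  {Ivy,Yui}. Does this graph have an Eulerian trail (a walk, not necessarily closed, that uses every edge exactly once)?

Degrees: Xia:4, Ned:3, Dee:1, Rae:2, Ola:4, Pat:2, Quy:2, Uma:2, Tao:2, Yui:2, Ivy:6, Wes:4
Odd-degree vertices: Ned, Dee (2 total).
The non-isolated vertices are connected and exactly 2 have odd degree, so an Eulerian trail exists (from Ned to Dee).

Yes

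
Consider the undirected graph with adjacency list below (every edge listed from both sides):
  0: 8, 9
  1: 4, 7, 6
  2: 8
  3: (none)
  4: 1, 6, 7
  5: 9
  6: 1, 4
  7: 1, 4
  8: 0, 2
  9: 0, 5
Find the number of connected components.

3

Component: {3}
Component: {1, 4, 6, 7}
Component: {0, 2, 5, 8, 9}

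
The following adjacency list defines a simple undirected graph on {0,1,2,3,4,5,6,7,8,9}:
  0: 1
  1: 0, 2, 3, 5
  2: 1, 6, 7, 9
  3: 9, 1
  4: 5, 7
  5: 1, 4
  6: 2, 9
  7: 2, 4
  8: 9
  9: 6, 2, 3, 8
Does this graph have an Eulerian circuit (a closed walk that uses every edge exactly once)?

No

Degrees: 0:1, 1:4, 2:4, 3:2, 4:2, 5:2, 6:2, 7:2, 8:1, 9:4
Vertices with odd degree: 0, 8. An Eulerian circuit requires all degrees even.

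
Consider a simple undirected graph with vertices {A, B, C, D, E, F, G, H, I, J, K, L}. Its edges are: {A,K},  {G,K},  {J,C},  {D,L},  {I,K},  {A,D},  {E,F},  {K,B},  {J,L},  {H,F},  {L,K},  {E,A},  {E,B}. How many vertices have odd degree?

Degrees: A:3, B:2, C:1, D:2, E:3, F:2, G:1, H:1, I:1, J:2, K:5, L:3
Odd-degree vertices: A, C, E, G, H, I, K, L.

8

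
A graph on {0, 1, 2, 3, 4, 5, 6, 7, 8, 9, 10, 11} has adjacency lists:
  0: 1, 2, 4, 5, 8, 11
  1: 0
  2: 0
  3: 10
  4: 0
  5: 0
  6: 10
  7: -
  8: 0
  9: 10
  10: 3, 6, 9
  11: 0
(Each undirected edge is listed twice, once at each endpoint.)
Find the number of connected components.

3

Component: {7}
Component: {3, 6, 9, 10}
Component: {0, 1, 2, 4, 5, 8, 11}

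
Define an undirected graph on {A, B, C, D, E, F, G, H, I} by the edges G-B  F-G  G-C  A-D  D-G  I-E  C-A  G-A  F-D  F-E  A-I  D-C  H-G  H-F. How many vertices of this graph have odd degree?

2

Degrees: A:4, B:1, C:3, D:4, E:2, F:4, G:6, H:2, I:2
Odd-degree vertices: B, C.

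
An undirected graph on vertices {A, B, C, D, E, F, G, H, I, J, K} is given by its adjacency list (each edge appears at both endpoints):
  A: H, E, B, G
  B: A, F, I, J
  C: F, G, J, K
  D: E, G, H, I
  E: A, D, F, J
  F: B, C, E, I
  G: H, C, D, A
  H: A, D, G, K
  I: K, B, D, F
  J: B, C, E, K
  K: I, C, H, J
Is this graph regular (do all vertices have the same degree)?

Yes

Degrees: A:4, B:4, C:4, D:4, E:4, F:4, G:4, H:4, I:4, J:4, K:4
Every vertex has degree 4, so the graph is 4-regular.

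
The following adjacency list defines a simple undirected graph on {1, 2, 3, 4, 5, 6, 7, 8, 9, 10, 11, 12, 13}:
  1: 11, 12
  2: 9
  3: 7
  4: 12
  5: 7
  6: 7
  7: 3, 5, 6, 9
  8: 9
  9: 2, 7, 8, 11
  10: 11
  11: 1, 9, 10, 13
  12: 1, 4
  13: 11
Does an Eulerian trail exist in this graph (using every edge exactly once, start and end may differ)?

Degrees: 1:2, 2:1, 3:1, 4:1, 5:1, 6:1, 7:4, 8:1, 9:4, 10:1, 11:4, 12:2, 13:1
Odd-degree vertices: 2, 3, 4, 5, 6, 8, 10, 13 (8 total).
With 8 odd-degree vertices (more than two), no single trail can use every edge.

No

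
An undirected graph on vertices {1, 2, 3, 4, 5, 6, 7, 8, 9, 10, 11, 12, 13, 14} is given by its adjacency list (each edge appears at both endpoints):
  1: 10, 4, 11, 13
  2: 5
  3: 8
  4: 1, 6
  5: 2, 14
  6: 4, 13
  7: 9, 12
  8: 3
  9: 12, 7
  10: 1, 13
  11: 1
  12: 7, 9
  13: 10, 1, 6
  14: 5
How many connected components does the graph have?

Component: {3, 8}
Component: {2, 5, 14}
Component: {7, 9, 12}
Component: {1, 4, 6, 10, 11, 13}

4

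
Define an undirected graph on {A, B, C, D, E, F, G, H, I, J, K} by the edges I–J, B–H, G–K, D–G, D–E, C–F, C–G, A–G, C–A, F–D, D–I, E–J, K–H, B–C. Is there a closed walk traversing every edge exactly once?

Degrees: A:2, B:2, C:4, D:4, E:2, F:2, G:4, H:2, I:2, J:2, K:2
All degrees are even and the non-isolated vertices are connected — an Eulerian circuit exists.

Yes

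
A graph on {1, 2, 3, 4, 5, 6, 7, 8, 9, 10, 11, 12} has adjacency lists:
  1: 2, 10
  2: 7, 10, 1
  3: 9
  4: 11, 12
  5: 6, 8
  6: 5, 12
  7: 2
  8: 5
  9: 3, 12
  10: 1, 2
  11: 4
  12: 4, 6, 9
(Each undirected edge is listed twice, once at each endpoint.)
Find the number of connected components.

2

Component: {1, 2, 7, 10}
Component: {3, 4, 5, 6, 8, 9, 11, 12}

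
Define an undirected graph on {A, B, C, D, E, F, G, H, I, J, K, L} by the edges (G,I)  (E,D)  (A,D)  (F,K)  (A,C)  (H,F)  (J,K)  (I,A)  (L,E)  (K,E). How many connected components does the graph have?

Component: {B}
Component: {A, C, D, E, F, G, H, I, J, K, L}

2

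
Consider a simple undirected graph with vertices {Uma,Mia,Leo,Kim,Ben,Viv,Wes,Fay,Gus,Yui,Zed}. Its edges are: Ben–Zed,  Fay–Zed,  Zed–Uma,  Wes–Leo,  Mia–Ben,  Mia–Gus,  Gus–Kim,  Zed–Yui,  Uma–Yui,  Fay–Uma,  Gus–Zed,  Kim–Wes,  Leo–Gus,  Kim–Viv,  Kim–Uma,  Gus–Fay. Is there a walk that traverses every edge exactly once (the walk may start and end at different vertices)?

Degrees: Uma:4, Mia:2, Leo:2, Kim:4, Ben:2, Viv:1, Wes:2, Fay:3, Gus:5, Yui:2, Zed:5
Odd-degree vertices: Viv, Fay, Gus, Zed (4 total).
An Eulerian trail requires 0 or 2 odd-degree vertices; here there are 4.

No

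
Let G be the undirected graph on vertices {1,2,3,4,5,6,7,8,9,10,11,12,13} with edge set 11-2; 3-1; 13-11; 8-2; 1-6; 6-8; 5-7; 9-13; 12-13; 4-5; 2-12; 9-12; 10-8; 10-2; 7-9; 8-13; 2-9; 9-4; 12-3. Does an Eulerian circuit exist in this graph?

No

Degrees: 1:2, 2:5, 3:2, 4:2, 5:2, 6:2, 7:2, 8:4, 9:5, 10:2, 11:2, 12:4, 13:4
Vertices with odd degree: 2, 9. An Eulerian circuit requires all degrees even.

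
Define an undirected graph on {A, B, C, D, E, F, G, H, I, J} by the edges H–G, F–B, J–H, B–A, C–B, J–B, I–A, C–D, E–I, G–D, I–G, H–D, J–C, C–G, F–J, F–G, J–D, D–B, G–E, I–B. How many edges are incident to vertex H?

Neighbors of H: D, G, J.

3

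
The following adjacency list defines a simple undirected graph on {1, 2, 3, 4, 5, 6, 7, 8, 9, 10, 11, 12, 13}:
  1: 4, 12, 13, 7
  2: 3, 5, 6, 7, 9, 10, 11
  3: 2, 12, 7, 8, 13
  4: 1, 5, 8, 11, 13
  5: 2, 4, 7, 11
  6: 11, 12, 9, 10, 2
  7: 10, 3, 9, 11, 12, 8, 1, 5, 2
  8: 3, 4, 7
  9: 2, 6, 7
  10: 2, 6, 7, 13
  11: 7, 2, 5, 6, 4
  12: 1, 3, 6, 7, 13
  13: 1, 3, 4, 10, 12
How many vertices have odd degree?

Degrees: 1:4, 2:7, 3:5, 4:5, 5:4, 6:5, 7:9, 8:3, 9:3, 10:4, 11:5, 12:5, 13:5
Odd-degree vertices: 2, 3, 4, 6, 7, 8, 9, 11, 12, 13.

10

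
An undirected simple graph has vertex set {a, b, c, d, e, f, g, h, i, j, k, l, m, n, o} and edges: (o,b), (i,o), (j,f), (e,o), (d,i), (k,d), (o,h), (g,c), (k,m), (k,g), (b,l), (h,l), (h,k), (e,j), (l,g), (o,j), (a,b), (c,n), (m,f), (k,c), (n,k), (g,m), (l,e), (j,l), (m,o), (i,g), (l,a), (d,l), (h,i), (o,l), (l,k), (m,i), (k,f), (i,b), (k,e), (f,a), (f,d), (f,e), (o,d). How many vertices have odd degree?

Degrees: a:3, b:4, c:3, d:5, e:5, f:6, g:5, h:4, i:6, j:4, k:9, l:9, m:5, n:2, o:8
Odd-degree vertices: a, c, d, e, g, k, l, m.

8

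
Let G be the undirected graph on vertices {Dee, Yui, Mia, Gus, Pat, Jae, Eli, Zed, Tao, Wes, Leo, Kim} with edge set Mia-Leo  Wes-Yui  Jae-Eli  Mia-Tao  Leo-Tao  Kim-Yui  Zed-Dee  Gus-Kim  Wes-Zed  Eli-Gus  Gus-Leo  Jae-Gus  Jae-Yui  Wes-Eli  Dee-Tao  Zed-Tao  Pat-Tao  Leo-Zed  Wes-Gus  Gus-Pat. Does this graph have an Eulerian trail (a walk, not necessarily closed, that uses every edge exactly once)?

Degrees: Dee:2, Yui:3, Mia:2, Gus:6, Pat:2, Jae:3, Eli:3, Zed:4, Tao:5, Wes:4, Leo:4, Kim:2
Odd-degree vertices: Yui, Jae, Eli, Tao (4 total).
With 4 odd-degree vertices (more than two), no single trail can use every edge.

No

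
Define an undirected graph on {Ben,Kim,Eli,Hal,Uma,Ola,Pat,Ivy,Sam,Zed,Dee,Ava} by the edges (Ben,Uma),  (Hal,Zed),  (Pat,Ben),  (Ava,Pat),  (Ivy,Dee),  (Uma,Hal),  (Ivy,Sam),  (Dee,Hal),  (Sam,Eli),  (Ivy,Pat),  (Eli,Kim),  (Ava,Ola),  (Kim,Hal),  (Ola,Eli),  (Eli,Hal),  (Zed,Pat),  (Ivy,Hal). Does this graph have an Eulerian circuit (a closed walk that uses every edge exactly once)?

Yes

Degrees: Ben:2, Kim:2, Eli:4, Hal:6, Uma:2, Ola:2, Pat:4, Ivy:4, Sam:2, Zed:2, Dee:2, Ava:2
All degrees are even and the non-isolated vertices are connected — an Eulerian circuit exists.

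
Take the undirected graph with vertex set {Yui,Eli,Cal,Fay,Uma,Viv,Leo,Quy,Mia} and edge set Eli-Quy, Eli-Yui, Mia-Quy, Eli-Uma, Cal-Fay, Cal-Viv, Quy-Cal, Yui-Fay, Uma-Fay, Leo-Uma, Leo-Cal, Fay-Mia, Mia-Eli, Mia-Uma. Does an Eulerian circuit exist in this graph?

No

Degrees: Yui:2, Eli:4, Cal:4, Fay:4, Uma:4, Viv:1, Leo:2, Quy:3, Mia:4
Viv, Quy have odd degree; an Eulerian circuit needs every degree to be even, so none exists.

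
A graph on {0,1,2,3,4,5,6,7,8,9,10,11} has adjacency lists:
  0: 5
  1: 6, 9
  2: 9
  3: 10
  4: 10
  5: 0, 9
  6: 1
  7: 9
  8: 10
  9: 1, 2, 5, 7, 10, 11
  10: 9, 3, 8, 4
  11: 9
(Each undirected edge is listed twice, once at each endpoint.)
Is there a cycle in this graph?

|V| = 12, |E| = 11, number of components = 1.
Since 11 = 12 - 1, the graph is a forest and contains no cycle.

No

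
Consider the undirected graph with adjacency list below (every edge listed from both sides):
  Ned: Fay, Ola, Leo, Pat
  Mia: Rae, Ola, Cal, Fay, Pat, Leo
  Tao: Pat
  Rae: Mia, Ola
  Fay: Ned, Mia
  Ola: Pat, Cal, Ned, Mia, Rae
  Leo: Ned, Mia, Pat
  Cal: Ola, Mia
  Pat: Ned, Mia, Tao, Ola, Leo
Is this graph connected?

Yes

Starting from Ned and exploring outward reaches every vertex (Ned, Ola, Fay, Leo, Pat, Mia, Cal, Rae, Tao); the graph is connected.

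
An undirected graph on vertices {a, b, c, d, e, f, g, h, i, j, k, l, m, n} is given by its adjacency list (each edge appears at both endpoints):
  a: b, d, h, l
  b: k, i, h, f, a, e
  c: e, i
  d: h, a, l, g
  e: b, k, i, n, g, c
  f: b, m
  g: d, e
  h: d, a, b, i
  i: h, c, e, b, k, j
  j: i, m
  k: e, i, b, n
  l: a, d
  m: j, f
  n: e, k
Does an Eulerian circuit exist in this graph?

Degrees: a:4, b:6, c:2, d:4, e:6, f:2, g:2, h:4, i:6, j:2, k:4, l:2, m:2, n:2
Every vertex has even degree and the edges form a single connected piece, so an Eulerian circuit exists.

Yes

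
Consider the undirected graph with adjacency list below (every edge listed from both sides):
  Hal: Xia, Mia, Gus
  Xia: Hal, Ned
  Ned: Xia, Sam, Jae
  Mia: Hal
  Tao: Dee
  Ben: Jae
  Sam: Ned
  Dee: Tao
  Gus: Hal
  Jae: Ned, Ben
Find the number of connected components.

2

Component: {Tao, Dee}
Component: {Hal, Xia, Ned, Mia, Ben, Sam, Gus, Jae}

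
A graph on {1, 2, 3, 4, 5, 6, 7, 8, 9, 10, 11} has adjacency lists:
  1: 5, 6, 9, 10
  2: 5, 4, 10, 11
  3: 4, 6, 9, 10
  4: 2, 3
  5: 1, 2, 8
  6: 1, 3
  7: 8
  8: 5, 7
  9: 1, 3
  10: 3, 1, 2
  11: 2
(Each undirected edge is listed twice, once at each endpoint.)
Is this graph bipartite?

A valid 2-coloring puts {4, 5, 6, 7, 9, 10, 11} on one side and {1, 2, 3, 8} on the other; every edge crosses between the two sides.

Yes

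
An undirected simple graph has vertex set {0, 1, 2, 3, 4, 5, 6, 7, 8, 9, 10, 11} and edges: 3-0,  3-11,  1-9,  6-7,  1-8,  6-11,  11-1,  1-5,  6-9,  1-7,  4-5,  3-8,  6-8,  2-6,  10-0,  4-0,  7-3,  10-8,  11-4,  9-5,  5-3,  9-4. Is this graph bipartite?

No

4-9-5-4 is an odd cycle (length 3), and a bipartite graph can contain only even cycles.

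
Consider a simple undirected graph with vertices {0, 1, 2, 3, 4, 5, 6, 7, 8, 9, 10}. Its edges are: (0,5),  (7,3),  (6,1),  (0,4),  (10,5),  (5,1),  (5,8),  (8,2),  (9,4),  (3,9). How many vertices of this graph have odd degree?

4

Degrees: 0:2, 1:2, 2:1, 3:2, 4:2, 5:4, 6:1, 7:1, 8:2, 9:2, 10:1
Odd-degree vertices: 2, 6, 7, 10.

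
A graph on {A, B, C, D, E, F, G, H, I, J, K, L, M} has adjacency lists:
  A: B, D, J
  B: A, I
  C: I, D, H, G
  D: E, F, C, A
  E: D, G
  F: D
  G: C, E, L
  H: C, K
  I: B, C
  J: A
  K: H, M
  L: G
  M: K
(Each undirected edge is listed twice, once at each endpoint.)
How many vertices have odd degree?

Degrees: A:3, B:2, C:4, D:4, E:2, F:1, G:3, H:2, I:2, J:1, K:2, L:1, M:1
Odd-degree vertices: A, F, G, J, L, M.

6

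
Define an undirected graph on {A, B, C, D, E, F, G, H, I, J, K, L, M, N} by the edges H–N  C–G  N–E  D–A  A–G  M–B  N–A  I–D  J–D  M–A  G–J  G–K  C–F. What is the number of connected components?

Component: {L}
Component: {A, B, C, D, E, F, G, H, I, J, K, M, N}

2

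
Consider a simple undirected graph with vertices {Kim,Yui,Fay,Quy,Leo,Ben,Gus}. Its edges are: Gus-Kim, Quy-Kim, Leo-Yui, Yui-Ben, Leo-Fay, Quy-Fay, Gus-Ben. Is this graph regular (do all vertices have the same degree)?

Degrees: Kim:2, Yui:2, Fay:2, Quy:2, Leo:2, Ben:2, Gus:2
Every vertex has degree 2, so the graph is 2-regular.

Yes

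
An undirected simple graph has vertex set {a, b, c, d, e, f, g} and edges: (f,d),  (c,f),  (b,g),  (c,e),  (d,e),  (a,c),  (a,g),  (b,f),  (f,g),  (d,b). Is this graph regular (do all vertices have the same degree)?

No

Degrees: a:2, b:3, c:3, d:3, e:2, f:4, g:3
Degrees are not all equal (e.g. deg(a)=2 but deg(f)=4); not regular.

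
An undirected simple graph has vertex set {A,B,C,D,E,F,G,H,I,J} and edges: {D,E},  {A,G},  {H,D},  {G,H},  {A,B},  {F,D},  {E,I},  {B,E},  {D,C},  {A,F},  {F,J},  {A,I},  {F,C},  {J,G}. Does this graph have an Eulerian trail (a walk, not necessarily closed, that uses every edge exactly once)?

Yes

Degrees: A:4, B:2, C:2, D:4, E:3, F:4, G:3, H:2, I:2, J:2
Odd-degree vertices: E, G (2 total).
With 2 odd-degree vertices and all edges in one connected piece, an Eulerian trail exists (from E to G).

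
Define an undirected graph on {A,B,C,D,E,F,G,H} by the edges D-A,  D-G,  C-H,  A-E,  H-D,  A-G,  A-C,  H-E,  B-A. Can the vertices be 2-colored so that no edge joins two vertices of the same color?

The cycle D-G-A-D has length 3, which is odd, so the graph is not bipartite.

No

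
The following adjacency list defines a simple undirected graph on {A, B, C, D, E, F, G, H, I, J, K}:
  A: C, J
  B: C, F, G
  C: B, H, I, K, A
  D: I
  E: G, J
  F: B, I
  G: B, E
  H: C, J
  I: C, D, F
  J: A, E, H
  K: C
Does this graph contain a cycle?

|V| = 11, |E| = 13, number of components = 1.
One cycle is A-C-B-G-E-J-A.

Yes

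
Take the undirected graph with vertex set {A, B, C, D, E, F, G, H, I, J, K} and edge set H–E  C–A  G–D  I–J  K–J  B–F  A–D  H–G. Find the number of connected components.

3

Component: {B, F}
Component: {I, J, K}
Component: {A, C, D, E, G, H}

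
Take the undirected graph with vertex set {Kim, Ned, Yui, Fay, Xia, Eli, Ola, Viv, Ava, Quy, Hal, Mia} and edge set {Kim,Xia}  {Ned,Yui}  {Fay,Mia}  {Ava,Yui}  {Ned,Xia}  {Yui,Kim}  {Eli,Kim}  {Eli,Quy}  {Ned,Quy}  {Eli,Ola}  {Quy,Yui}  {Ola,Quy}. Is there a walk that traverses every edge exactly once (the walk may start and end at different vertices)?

Degrees: Kim:3, Ned:3, Yui:4, Fay:1, Xia:2, Eli:3, Ola:2, Viv:0, Ava:1, Quy:4, Hal:0, Mia:1
Odd-degree vertices: Kim, Ned, Fay, Eli, Ava, Mia (6 total).
An Eulerian trail requires 0 or 2 odd-degree vertices; here there are 6.

No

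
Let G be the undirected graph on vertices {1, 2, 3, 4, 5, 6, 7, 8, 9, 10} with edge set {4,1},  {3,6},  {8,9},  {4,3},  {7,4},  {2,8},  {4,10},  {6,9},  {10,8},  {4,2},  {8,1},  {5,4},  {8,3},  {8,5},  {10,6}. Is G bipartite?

Partition the vertices as {4, 6, 8} vs {1, 2, 3, 5, 7, 9, 10}. Each listed edge has one endpoint in each part, so the graph is bipartite.

Yes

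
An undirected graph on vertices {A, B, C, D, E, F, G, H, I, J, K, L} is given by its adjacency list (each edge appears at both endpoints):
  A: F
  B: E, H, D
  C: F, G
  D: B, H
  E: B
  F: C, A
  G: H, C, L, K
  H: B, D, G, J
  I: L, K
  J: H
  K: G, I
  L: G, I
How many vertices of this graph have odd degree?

Degrees: A:1, B:3, C:2, D:2, E:1, F:2, G:4, H:4, I:2, J:1, K:2, L:2
Odd-degree vertices: A, B, E, J.

4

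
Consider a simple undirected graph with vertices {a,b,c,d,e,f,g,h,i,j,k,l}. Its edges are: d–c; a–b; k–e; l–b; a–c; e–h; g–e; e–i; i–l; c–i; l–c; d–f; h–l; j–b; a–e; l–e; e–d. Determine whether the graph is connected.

Yes

Starting from a and exploring outward reaches every vertex (a, e, c, b, l, d, g, k, h, i, j, f); the graph is connected.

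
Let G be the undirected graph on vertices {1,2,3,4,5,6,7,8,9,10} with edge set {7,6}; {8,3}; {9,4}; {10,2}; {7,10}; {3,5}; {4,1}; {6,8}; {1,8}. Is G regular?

Degrees: 1:2, 2:1, 3:2, 4:2, 5:1, 6:2, 7:2, 8:3, 9:1, 10:2
Degrees are not all equal (e.g. deg(2)=1 but deg(8)=3); not regular.

No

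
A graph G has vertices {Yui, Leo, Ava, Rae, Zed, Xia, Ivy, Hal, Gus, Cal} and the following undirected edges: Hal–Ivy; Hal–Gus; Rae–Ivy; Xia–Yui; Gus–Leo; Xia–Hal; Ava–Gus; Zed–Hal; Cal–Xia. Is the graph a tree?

Yes

|V| = 10, |E| = 9.
Connected and |E| = |V| - 1, which characterizes a tree.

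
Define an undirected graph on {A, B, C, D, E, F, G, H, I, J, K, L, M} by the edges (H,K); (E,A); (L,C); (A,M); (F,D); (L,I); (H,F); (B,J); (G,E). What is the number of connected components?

Component: {B, J}
Component: {C, I, L}
Component: {A, E, G, M}
Component: {D, F, H, K}

4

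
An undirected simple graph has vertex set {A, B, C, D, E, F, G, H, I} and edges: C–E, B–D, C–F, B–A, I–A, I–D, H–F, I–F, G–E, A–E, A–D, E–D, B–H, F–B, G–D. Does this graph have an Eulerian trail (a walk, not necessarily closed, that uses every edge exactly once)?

Degrees: A:4, B:4, C:2, D:5, E:4, F:4, G:2, H:2, I:3
Odd-degree vertices: D, I (2 total).
With 2 odd-degree vertices and all edges in one connected piece, an Eulerian trail exists (from D to I).

Yes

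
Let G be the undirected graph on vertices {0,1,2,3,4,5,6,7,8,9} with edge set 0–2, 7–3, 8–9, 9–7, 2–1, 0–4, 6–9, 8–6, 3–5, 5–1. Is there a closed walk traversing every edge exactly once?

Degrees: 0:2, 1:2, 2:2, 3:2, 4:1, 5:2, 6:2, 7:2, 8:2, 9:3
Vertices with odd degree: 4, 9. An Eulerian circuit requires all degrees even.

No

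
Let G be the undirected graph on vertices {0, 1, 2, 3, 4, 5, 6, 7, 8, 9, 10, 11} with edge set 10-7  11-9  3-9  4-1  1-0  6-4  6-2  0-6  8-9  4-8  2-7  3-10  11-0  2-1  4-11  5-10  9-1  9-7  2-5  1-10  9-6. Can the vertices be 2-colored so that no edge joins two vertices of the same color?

Partition the vertices as {1, 3, 5, 6, 7, 8, 11} vs {0, 2, 4, 9, 10}. Each listed edge has one endpoint in each part, so the graph is bipartite.

Yes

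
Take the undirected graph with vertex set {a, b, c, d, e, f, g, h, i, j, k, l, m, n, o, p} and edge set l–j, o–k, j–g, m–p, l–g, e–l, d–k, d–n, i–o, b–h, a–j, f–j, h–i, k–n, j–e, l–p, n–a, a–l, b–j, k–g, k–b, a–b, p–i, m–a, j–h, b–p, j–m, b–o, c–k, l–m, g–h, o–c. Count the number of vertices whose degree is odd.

Degrees: a:5, b:6, c:2, d:2, e:2, f:1, g:4, h:4, i:3, j:8, k:6, l:6, m:4, n:3, o:4, p:4
Odd-degree vertices: a, f, i, n.

4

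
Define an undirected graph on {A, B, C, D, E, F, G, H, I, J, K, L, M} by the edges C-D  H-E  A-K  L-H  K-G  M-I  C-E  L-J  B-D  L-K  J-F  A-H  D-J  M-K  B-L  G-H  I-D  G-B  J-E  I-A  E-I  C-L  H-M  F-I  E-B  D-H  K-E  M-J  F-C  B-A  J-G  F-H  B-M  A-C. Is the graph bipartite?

Color {B, C, H, I, J, K} black and {A, D, E, F, G, L, M} white. No edge joins two same-colored vertices, so the graph is bipartite.

Yes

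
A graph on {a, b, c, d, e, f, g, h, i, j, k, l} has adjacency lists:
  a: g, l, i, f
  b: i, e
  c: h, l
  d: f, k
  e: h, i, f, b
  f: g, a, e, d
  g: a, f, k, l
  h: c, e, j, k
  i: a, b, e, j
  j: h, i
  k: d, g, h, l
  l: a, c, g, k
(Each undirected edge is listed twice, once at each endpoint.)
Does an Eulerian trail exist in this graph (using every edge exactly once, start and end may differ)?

Yes

Degrees: a:4, b:2, c:2, d:2, e:4, f:4, g:4, h:4, i:4, j:2, k:4, l:4
Odd-degree vertices: none (0 total).
The non-isolated vertices are connected and exactly 0 have odd degree, so an Eulerian trail exists.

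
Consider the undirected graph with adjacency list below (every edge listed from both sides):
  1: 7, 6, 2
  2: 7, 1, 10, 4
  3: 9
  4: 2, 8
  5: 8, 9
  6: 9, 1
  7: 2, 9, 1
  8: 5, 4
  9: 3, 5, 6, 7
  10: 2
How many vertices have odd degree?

4

Degrees: 1:3, 2:4, 3:1, 4:2, 5:2, 6:2, 7:3, 8:2, 9:4, 10:1
Odd-degree vertices: 1, 3, 7, 10.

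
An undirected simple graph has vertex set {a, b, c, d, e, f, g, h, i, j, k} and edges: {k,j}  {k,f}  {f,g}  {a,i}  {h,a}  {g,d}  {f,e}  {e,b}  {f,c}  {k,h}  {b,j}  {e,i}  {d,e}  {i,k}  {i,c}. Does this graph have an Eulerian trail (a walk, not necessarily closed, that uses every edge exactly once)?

Degrees: a:2, b:2, c:2, d:2, e:4, f:4, g:2, h:2, i:4, j:2, k:4
Odd-degree vertices: none (0 total).
The non-isolated vertices are connected and exactly 0 have odd degree, so an Eulerian trail exists.

Yes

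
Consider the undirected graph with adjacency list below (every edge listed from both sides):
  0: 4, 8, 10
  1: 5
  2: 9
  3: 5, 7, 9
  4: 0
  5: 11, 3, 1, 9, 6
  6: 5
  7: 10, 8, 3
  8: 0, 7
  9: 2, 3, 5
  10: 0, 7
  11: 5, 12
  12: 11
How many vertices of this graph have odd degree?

Degrees: 0:3, 1:1, 2:1, 3:3, 4:1, 5:5, 6:1, 7:3, 8:2, 9:3, 10:2, 11:2, 12:1
Odd-degree vertices: 0, 1, 2, 3, 4, 5, 6, 7, 9, 12.

10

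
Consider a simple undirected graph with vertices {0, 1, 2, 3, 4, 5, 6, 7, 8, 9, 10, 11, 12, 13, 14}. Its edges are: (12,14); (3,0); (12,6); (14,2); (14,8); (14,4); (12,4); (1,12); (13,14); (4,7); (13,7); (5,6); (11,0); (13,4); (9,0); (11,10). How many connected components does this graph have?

2

Component: {0, 3, 9, 10, 11}
Component: {1, 2, 4, 5, 6, 7, 8, 12, 13, 14}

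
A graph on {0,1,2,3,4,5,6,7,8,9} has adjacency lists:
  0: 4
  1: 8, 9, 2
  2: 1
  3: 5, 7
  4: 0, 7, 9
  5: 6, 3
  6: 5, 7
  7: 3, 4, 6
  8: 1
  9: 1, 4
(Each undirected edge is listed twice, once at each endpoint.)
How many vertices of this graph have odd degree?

6

Degrees: 0:1, 1:3, 2:1, 3:2, 4:3, 5:2, 6:2, 7:3, 8:1, 9:2
Odd-degree vertices: 0, 1, 2, 4, 7, 8.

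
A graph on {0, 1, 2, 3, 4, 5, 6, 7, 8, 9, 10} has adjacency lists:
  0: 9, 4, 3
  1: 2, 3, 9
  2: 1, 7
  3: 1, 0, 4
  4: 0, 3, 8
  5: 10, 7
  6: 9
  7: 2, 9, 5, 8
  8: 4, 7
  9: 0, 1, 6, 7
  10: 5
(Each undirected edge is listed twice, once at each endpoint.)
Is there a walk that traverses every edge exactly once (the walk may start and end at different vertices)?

Degrees: 0:3, 1:3, 2:2, 3:3, 4:3, 5:2, 6:1, 7:4, 8:2, 9:4, 10:1
Odd-degree vertices: 0, 1, 3, 4, 6, 10 (6 total).
With 6 odd-degree vertices (more than two), no single trail can use every edge.

No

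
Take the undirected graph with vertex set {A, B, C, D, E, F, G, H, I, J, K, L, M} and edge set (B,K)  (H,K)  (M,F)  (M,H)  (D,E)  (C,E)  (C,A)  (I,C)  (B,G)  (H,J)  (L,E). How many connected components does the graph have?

2

Component: {A, C, D, E, I, L}
Component: {B, F, G, H, J, K, M}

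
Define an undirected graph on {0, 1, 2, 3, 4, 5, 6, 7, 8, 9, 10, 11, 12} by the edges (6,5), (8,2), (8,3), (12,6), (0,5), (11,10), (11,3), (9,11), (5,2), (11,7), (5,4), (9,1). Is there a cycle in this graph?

The graph has 13 vertices, 12 edges, and 1 connected component.
Since 12 = 13 - 1, the graph is a forest and contains no cycle.

No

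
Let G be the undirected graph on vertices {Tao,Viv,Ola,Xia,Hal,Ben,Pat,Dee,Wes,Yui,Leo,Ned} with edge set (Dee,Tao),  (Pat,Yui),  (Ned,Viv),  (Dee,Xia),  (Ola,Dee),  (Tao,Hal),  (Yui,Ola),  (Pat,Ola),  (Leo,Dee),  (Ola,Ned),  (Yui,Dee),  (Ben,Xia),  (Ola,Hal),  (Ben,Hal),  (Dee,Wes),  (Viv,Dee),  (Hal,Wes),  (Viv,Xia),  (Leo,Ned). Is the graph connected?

Yes

A breadth-first search from Tao visits Tao, Hal, Dee, Ben, Ola, Wes, Viv, Yui, Xia, Leo, Ned, Pat — all 12 vertices — so the graph is connected.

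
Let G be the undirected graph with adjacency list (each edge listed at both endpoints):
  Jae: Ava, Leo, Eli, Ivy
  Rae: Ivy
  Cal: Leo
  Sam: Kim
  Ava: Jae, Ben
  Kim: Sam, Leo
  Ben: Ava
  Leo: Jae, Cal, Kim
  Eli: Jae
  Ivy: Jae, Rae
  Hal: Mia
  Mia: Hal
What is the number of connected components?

2

Component: {Hal, Mia}
Component: {Jae, Rae, Cal, Sam, Ava, Kim, Ben, Leo, Eli, Ivy}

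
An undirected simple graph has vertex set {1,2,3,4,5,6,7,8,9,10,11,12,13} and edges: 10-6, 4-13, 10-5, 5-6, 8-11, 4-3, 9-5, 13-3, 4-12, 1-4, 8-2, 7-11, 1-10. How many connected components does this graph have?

Component: {2, 7, 8, 11}
Component: {1, 3, 4, 5, 6, 9, 10, 12, 13}

2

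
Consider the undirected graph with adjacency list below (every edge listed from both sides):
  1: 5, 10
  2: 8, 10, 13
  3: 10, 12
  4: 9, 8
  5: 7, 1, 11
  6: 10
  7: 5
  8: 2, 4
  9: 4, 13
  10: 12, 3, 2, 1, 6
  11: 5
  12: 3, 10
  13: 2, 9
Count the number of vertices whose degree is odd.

6

Degrees: 1:2, 2:3, 3:2, 4:2, 5:3, 6:1, 7:1, 8:2, 9:2, 10:5, 11:1, 12:2, 13:2
Odd-degree vertices: 2, 5, 6, 7, 10, 11.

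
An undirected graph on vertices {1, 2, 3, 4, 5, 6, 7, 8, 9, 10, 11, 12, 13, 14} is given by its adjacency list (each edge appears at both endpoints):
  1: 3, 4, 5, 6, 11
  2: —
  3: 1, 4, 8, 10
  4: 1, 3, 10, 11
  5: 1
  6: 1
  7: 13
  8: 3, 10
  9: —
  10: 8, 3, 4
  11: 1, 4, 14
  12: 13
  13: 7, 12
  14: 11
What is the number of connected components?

Component: {2}
Component: {9}
Component: {7, 12, 13}
Component: {1, 3, 4, 5, 6, 8, 10, 11, 14}

4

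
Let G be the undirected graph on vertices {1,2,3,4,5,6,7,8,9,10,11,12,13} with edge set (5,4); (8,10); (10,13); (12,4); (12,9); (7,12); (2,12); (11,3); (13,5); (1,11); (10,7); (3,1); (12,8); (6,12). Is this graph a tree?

The graph has 13 vertices and 14 edges.
It splits into 2 components, so it cannot be a tree.

No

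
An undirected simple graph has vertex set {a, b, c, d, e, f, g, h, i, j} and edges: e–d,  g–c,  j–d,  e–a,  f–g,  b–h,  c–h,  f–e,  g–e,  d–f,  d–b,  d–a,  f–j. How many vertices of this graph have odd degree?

2

Degrees: a:2, b:2, c:2, d:5, e:4, f:4, g:3, h:2, i:0, j:2
Odd-degree vertices: d, g.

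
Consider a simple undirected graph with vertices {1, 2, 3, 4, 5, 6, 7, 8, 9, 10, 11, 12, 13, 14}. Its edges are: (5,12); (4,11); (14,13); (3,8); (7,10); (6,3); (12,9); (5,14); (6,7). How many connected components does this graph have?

5

Component: {1}
Component: {2}
Component: {4, 11}
Component: {3, 6, 7, 8, 10}
Component: {5, 9, 12, 13, 14}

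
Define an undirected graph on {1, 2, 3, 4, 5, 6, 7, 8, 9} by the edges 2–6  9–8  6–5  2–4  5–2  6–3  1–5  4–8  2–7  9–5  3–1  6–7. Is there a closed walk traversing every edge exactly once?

Degrees: 1:2, 2:4, 3:2, 4:2, 5:4, 6:4, 7:2, 8:2, 9:2
All degrees are even and the non-isolated vertices are connected — an Eulerian circuit exists.

Yes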